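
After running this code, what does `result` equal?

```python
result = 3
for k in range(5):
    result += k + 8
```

Let's trace through this code step by step.

Initialize: result = 3
Entering loop: for k in range(5):

After execution: result = 53
53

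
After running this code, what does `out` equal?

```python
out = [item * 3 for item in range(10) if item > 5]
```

Let's trace through this code step by step.

Initialize: out = [item * 3 for item in range(10) if item > 5]

After execution: out = [18, 21, 24, 27]
[18, 21, 24, 27]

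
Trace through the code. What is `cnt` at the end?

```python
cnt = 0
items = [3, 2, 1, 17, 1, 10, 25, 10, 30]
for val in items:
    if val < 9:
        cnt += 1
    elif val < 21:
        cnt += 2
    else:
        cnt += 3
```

Let's trace through this code step by step.

Initialize: cnt = 0
Initialize: items = [3, 2, 1, 17, 1, 10, 25, 10, 30]
Entering loop: for val in items:

After execution: cnt = 16
16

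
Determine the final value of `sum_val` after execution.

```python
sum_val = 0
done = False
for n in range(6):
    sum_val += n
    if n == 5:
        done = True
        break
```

Let's trace through this code step by step.

Initialize: sum_val = 0
Initialize: done = False
Entering loop: for n in range(6):

After execution: sum_val = 15
15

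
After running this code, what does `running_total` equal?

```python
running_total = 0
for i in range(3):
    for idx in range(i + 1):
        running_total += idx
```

Let's trace through this code step by step.

Initialize: running_total = 0
Entering loop: for i in range(3):

After execution: running_total = 4
4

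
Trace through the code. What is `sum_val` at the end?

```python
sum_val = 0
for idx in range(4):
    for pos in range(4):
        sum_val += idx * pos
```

Let's trace through this code step by step.

Initialize: sum_val = 0
Entering loop: for idx in range(4):

After execution: sum_val = 36
36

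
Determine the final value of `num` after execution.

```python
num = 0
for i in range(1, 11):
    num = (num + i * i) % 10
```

Let's trace through this code step by step.

Initialize: num = 0
Entering loop: for i in range(1, 11):

After execution: num = 5
5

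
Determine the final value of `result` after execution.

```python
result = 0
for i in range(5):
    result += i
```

Let's trace through this code step by step.

Initialize: result = 0
Entering loop: for i in range(5):

After execution: result = 10
10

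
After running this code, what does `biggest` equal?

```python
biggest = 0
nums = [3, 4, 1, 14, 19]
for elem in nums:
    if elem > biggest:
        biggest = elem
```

Let's trace through this code step by step.

Initialize: biggest = 0
Initialize: nums = [3, 4, 1, 14, 19]
Entering loop: for elem in nums:

After execution: biggest = 19
19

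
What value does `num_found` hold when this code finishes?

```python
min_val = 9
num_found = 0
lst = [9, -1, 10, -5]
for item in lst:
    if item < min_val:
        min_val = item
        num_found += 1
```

Let's trace through this code step by step.

Initialize: min_val = 9
Initialize: num_found = 0
Initialize: lst = [9, -1, 10, -5]
Entering loop: for item in lst:

After execution: num_found = 2
2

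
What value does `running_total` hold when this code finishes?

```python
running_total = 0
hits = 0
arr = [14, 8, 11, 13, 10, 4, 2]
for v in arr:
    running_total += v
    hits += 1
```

Let's trace through this code step by step.

Initialize: running_total = 0
Initialize: hits = 0
Initialize: arr = [14, 8, 11, 13, 10, 4, 2]
Entering loop: for v in arr:

After execution: running_total = 62
62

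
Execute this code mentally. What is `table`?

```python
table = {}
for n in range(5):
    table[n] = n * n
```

Let's trace through this code step by step.

Initialize: table = {}
Entering loop: for n in range(5):

After execution: table = {0: 0, 1: 1, 2: 4, 3: 9, 4: 16}
{0: 0, 1: 1, 2: 4, 3: 9, 4: 16}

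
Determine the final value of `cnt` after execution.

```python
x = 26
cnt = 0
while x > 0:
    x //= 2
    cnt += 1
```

Let's trace through this code step by step.

Initialize: x = 26
Initialize: cnt = 0
Entering loop: while x > 0:

After execution: cnt = 5
5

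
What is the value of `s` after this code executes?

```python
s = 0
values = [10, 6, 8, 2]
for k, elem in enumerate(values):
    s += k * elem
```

Let's trace through this code step by step.

Initialize: s = 0
Initialize: values = [10, 6, 8, 2]
Entering loop: for k, elem in enumerate(values):

After execution: s = 28
28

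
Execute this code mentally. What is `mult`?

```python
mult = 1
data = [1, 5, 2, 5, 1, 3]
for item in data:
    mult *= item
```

Let's trace through this code step by step.

Initialize: mult = 1
Initialize: data = [1, 5, 2, 5, 1, 3]
Entering loop: for item in data:

After execution: mult = 150
150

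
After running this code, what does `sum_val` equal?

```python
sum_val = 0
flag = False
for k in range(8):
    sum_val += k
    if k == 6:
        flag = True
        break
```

Let's trace through this code step by step.

Initialize: sum_val = 0
Initialize: flag = False
Entering loop: for k in range(8):

After execution: sum_val = 21
21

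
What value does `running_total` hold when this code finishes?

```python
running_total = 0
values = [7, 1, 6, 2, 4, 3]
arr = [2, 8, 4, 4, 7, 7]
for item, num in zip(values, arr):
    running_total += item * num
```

Let's trace through this code step by step.

Initialize: running_total = 0
Initialize: values = [7, 1, 6, 2, 4, 3]
Initialize: arr = [2, 8, 4, 4, 7, 7]
Entering loop: for item, num in zip(values, arr):

After execution: running_total = 103
103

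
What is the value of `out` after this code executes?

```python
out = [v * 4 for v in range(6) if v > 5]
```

Let's trace through this code step by step.

Initialize: out = [v * 4 for v in range(6) if v > 5]

After execution: out = []
[]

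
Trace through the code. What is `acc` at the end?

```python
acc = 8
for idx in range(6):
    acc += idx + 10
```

Let's trace through this code step by step.

Initialize: acc = 8
Entering loop: for idx in range(6):

After execution: acc = 83
83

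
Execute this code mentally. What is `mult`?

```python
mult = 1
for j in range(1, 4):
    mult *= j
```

Let's trace through this code step by step.

Initialize: mult = 1
Entering loop: for j in range(1, 4):

After execution: mult = 6
6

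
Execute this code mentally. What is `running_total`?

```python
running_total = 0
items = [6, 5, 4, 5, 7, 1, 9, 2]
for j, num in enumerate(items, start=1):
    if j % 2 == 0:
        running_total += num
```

Let's trace through this code step by step.

Initialize: running_total = 0
Initialize: items = [6, 5, 4, 5, 7, 1, 9, 2]
Entering loop: for j, num in enumerate(items, start=1):

After execution: running_total = 13
13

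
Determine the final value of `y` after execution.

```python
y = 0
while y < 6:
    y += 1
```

Let's trace through this code step by step.

Initialize: y = 0
Entering loop: while y < 6:

After execution: y = 6
6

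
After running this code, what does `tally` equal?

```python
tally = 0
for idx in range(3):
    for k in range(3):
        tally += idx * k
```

Let's trace through this code step by step.

Initialize: tally = 0
Entering loop: for idx in range(3):

After execution: tally = 9
9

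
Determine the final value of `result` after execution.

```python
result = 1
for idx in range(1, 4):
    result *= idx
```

Let's trace through this code step by step.

Initialize: result = 1
Entering loop: for idx in range(1, 4):

After execution: result = 6
6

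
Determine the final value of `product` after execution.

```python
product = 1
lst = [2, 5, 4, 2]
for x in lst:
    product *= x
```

Let's trace through this code step by step.

Initialize: product = 1
Initialize: lst = [2, 5, 4, 2]
Entering loop: for x in lst:

After execution: product = 80
80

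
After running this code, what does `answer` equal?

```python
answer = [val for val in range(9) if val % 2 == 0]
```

Let's trace through this code step by step.

Initialize: answer = [val for val in range(9) if val % 2 == 0]

After execution: answer = [0, 2, 4, 6, 8]
[0, 2, 4, 6, 8]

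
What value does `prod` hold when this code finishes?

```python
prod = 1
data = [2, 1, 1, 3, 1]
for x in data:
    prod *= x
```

Let's trace through this code step by step.

Initialize: prod = 1
Initialize: data = [2, 1, 1, 3, 1]
Entering loop: for x in data:

After execution: prod = 6
6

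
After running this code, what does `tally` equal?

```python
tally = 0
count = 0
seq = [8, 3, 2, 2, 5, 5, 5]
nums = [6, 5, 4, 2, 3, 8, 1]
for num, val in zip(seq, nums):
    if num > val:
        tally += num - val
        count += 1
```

Let's trace through this code step by step.

Initialize: tally = 0
Initialize: count = 0
Initialize: seq = [8, 3, 2, 2, 5, 5, 5]
Initialize: nums = [6, 5, 4, 2, 3, 8, 1]
Entering loop: for num, val in zip(seq, nums):

After execution: tally = 8
8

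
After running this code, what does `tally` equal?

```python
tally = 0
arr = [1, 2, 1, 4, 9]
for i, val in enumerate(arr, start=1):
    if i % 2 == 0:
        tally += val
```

Let's trace through this code step by step.

Initialize: tally = 0
Initialize: arr = [1, 2, 1, 4, 9]
Entering loop: for i, val in enumerate(arr, start=1):

After execution: tally = 6
6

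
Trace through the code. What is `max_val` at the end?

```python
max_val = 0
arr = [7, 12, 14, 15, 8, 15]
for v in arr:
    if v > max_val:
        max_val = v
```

Let's trace through this code step by step.

Initialize: max_val = 0
Initialize: arr = [7, 12, 14, 15, 8, 15]
Entering loop: for v in arr:

After execution: max_val = 15
15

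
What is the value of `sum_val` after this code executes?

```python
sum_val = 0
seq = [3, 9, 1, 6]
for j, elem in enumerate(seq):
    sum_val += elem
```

Let's trace through this code step by step.

Initialize: sum_val = 0
Initialize: seq = [3, 9, 1, 6]
Entering loop: for j, elem in enumerate(seq):

After execution: sum_val = 19
19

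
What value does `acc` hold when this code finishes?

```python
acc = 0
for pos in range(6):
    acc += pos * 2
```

Let's trace through this code step by step.

Initialize: acc = 0
Entering loop: for pos in range(6):

After execution: acc = 30
30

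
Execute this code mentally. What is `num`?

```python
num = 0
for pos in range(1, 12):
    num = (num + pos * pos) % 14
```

Let's trace through this code step by step.

Initialize: num = 0
Entering loop: for pos in range(1, 12):

After execution: num = 2
2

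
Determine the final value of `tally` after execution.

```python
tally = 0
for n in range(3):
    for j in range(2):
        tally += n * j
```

Let's trace through this code step by step.

Initialize: tally = 0
Entering loop: for n in range(3):

After execution: tally = 3
3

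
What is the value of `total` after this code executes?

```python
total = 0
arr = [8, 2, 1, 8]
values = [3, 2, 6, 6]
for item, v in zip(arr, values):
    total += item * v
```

Let's trace through this code step by step.

Initialize: total = 0
Initialize: arr = [8, 2, 1, 8]
Initialize: values = [3, 2, 6, 6]
Entering loop: for item, v in zip(arr, values):

After execution: total = 82
82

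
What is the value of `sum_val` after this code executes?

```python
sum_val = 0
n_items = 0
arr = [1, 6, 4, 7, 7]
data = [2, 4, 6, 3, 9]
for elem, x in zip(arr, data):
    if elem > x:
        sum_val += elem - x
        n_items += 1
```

Let's trace through this code step by step.

Initialize: sum_val = 0
Initialize: n_items = 0
Initialize: arr = [1, 6, 4, 7, 7]
Initialize: data = [2, 4, 6, 3, 9]
Entering loop: for elem, x in zip(arr, data):

After execution: sum_val = 6
6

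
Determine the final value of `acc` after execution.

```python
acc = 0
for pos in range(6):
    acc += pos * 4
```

Let's trace through this code step by step.

Initialize: acc = 0
Entering loop: for pos in range(6):

After execution: acc = 60
60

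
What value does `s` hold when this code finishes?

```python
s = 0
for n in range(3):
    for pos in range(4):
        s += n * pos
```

Let's trace through this code step by step.

Initialize: s = 0
Entering loop: for n in range(3):

After execution: s = 18
18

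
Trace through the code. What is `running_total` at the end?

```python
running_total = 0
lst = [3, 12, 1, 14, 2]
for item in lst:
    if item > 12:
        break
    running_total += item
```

Let's trace through this code step by step.

Initialize: running_total = 0
Initialize: lst = [3, 12, 1, 14, 2]
Entering loop: for item in lst:

After execution: running_total = 16
16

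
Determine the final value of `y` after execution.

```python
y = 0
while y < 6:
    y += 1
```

Let's trace through this code step by step.

Initialize: y = 0
Entering loop: while y < 6:

After execution: y = 6
6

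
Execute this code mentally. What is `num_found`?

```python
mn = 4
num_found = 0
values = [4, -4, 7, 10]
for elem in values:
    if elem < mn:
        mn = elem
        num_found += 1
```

Let's trace through this code step by step.

Initialize: mn = 4
Initialize: num_found = 0
Initialize: values = [4, -4, 7, 10]
Entering loop: for elem in values:

After execution: num_found = 1
1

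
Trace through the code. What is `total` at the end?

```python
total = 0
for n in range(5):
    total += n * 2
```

Let's trace through this code step by step.

Initialize: total = 0
Entering loop: for n in range(5):

After execution: total = 20
20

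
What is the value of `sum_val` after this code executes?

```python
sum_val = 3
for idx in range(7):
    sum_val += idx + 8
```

Let's trace through this code step by step.

Initialize: sum_val = 3
Entering loop: for idx in range(7):

After execution: sum_val = 80
80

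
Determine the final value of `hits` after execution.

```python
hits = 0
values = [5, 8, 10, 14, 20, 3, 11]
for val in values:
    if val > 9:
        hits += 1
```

Let's trace through this code step by step.

Initialize: hits = 0
Initialize: values = [5, 8, 10, 14, 20, 3, 11]
Entering loop: for val in values:

After execution: hits = 4
4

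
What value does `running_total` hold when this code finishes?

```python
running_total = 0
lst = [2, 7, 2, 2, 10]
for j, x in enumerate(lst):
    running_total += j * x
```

Let's trace through this code step by step.

Initialize: running_total = 0
Initialize: lst = [2, 7, 2, 2, 10]
Entering loop: for j, x in enumerate(lst):

After execution: running_total = 57
57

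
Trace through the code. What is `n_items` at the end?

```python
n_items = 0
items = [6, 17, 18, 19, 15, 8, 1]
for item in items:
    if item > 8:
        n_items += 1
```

Let's trace through this code step by step.

Initialize: n_items = 0
Initialize: items = [6, 17, 18, 19, 15, 8, 1]
Entering loop: for item in items:

After execution: n_items = 4
4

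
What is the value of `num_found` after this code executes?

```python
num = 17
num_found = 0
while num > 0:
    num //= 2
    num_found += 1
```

Let's trace through this code step by step.

Initialize: num = 17
Initialize: num_found = 0
Entering loop: while num > 0:

After execution: num_found = 5
5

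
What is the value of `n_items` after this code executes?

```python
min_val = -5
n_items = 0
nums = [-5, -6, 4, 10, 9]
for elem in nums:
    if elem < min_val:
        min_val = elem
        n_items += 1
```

Let's trace through this code step by step.

Initialize: min_val = -5
Initialize: n_items = 0
Initialize: nums = [-5, -6, 4, 10, 9]
Entering loop: for elem in nums:

After execution: n_items = 1
1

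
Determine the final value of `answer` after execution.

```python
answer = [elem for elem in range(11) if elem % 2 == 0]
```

Let's trace through this code step by step.

Initialize: answer = [elem for elem in range(11) if elem % 2 == 0]

After execution: answer = [0, 2, 4, 6, 8, 10]
[0, 2, 4, 6, 8, 10]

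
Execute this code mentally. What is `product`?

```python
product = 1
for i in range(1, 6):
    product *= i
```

Let's trace through this code step by step.

Initialize: product = 1
Entering loop: for i in range(1, 6):

After execution: product = 120
120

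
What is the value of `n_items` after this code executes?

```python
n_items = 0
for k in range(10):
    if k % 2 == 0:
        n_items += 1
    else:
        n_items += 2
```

Let's trace through this code step by step.

Initialize: n_items = 0
Entering loop: for k in range(10):

After execution: n_items = 15
15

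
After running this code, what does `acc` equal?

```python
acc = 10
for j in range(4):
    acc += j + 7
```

Let's trace through this code step by step.

Initialize: acc = 10
Entering loop: for j in range(4):

After execution: acc = 44
44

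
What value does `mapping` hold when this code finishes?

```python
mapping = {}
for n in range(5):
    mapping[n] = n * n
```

Let's trace through this code step by step.

Initialize: mapping = {}
Entering loop: for n in range(5):

After execution: mapping = {0: 0, 1: 1, 2: 4, 3: 9, 4: 16}
{0: 0, 1: 1, 2: 4, 3: 9, 4: 16}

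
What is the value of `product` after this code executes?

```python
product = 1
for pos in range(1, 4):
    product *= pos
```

Let's trace through this code step by step.

Initialize: product = 1
Entering loop: for pos in range(1, 4):

After execution: product = 6
6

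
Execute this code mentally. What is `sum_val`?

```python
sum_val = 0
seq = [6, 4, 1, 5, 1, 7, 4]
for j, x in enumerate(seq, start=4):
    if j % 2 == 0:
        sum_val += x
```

Let's trace through this code step by step.

Initialize: sum_val = 0
Initialize: seq = [6, 4, 1, 5, 1, 7, 4]
Entering loop: for j, x in enumerate(seq, start=4):

After execution: sum_val = 12
12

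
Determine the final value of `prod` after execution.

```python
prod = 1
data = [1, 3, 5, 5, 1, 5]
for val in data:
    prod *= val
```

Let's trace through this code step by step.

Initialize: prod = 1
Initialize: data = [1, 3, 5, 5, 1, 5]
Entering loop: for val in data:

After execution: prod = 375
375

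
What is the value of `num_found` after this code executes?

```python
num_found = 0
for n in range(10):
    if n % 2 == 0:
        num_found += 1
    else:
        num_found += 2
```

Let's trace through this code step by step.

Initialize: num_found = 0
Entering loop: for n in range(10):

After execution: num_found = 15
15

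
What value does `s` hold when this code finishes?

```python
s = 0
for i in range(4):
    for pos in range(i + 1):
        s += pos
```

Let's trace through this code step by step.

Initialize: s = 0
Entering loop: for i in range(4):

After execution: s = 10
10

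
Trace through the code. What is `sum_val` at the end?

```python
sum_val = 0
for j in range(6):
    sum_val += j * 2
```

Let's trace through this code step by step.

Initialize: sum_val = 0
Entering loop: for j in range(6):

After execution: sum_val = 30
30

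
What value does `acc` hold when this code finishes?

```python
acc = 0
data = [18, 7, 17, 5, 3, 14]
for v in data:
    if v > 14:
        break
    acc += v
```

Let's trace through this code step by step.

Initialize: acc = 0
Initialize: data = [18, 7, 17, 5, 3, 14]
Entering loop: for v in data:

After execution: acc = 0
0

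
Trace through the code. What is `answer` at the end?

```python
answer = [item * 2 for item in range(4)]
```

Let's trace through this code step by step.

Initialize: answer = [item * 2 for item in range(4)]

After execution: answer = [0, 2, 4, 6]
[0, 2, 4, 6]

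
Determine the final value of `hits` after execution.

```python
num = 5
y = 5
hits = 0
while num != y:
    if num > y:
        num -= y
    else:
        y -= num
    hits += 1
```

Let's trace through this code step by step.

Initialize: num = 5
Initialize: y = 5
Initialize: hits = 0
Entering loop: while num != y:

After execution: hits = 0
0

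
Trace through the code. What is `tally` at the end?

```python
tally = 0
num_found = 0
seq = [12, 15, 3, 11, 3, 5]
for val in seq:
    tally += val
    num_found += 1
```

Let's trace through this code step by step.

Initialize: tally = 0
Initialize: num_found = 0
Initialize: seq = [12, 15, 3, 11, 3, 5]
Entering loop: for val in seq:

After execution: tally = 49
49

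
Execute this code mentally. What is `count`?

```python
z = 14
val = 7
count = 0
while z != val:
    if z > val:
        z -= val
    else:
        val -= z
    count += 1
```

Let's trace through this code step by step.

Initialize: z = 14
Initialize: val = 7
Initialize: count = 0
Entering loop: while z != val:

After execution: count = 1
1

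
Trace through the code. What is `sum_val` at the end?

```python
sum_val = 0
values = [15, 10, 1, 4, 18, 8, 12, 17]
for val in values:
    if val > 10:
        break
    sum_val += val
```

Let's trace through this code step by step.

Initialize: sum_val = 0
Initialize: values = [15, 10, 1, 4, 18, 8, 12, 17]
Entering loop: for val in values:

After execution: sum_val = 0
0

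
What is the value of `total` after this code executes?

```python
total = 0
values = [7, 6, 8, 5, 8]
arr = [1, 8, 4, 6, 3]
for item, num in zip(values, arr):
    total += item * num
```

Let's trace through this code step by step.

Initialize: total = 0
Initialize: values = [7, 6, 8, 5, 8]
Initialize: arr = [1, 8, 4, 6, 3]
Entering loop: for item, num in zip(values, arr):

After execution: total = 141
141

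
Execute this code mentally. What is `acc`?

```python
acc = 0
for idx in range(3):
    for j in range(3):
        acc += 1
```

Let's trace through this code step by step.

Initialize: acc = 0
Entering loop: for idx in range(3):

After execution: acc = 9
9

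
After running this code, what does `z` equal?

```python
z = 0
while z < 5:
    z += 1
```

Let's trace through this code step by step.

Initialize: z = 0
Entering loop: while z < 5:

After execution: z = 5
5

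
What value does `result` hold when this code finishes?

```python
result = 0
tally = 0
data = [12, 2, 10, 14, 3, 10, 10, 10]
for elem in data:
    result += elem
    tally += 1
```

Let's trace through this code step by step.

Initialize: result = 0
Initialize: tally = 0
Initialize: data = [12, 2, 10, 14, 3, 10, 10, 10]
Entering loop: for elem in data:

After execution: result = 71
71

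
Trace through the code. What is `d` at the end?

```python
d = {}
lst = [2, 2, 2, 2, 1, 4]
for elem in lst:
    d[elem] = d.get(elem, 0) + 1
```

Let's trace through this code step by step.

Initialize: d = {}
Initialize: lst = [2, 2, 2, 2, 1, 4]
Entering loop: for elem in lst:

After execution: d = {2: 4, 1: 1, 4: 1}
{2: 4, 1: 1, 4: 1}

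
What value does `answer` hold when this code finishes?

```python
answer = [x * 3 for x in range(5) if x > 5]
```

Let's trace through this code step by step.

Initialize: answer = [x * 3 for x in range(5) if x > 5]

After execution: answer = []
[]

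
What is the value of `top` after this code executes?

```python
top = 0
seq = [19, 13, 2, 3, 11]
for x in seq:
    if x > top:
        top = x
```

Let's trace through this code step by step.

Initialize: top = 0
Initialize: seq = [19, 13, 2, 3, 11]
Entering loop: for x in seq:

After execution: top = 19
19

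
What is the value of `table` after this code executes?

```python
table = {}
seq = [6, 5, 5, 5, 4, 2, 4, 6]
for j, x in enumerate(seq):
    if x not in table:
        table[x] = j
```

Let's trace through this code step by step.

Initialize: table = {}
Initialize: seq = [6, 5, 5, 5, 4, 2, 4, 6]
Entering loop: for j, x in enumerate(seq):

After execution: table = {6: 0, 5: 1, 4: 4, 2: 5}
{6: 0, 5: 1, 4: 4, 2: 5}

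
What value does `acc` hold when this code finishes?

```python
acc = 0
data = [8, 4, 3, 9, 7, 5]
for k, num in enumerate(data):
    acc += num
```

Let's trace through this code step by step.

Initialize: acc = 0
Initialize: data = [8, 4, 3, 9, 7, 5]
Entering loop: for k, num in enumerate(data):

After execution: acc = 36
36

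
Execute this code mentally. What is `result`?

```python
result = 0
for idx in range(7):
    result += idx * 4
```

Let's trace through this code step by step.

Initialize: result = 0
Entering loop: for idx in range(7):

After execution: result = 84
84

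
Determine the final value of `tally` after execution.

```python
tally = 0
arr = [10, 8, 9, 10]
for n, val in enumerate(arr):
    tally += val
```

Let's trace through this code step by step.

Initialize: tally = 0
Initialize: arr = [10, 8, 9, 10]
Entering loop: for n, val in enumerate(arr):

After execution: tally = 37
37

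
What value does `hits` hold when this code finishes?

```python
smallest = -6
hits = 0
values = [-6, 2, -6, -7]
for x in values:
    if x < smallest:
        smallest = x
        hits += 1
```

Let's trace through this code step by step.

Initialize: smallest = -6
Initialize: hits = 0
Initialize: values = [-6, 2, -6, -7]
Entering loop: for x in values:

After execution: hits = 1
1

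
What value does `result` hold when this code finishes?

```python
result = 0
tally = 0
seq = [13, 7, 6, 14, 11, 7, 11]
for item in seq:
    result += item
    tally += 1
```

Let's trace through this code step by step.

Initialize: result = 0
Initialize: tally = 0
Initialize: seq = [13, 7, 6, 14, 11, 7, 11]
Entering loop: for item in seq:

After execution: result = 69
69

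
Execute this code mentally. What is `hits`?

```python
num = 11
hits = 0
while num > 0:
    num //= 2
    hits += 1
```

Let's trace through this code step by step.

Initialize: num = 11
Initialize: hits = 0
Entering loop: while num > 0:

After execution: hits = 4
4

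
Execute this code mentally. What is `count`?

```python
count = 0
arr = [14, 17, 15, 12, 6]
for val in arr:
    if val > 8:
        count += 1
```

Let's trace through this code step by step.

Initialize: count = 0
Initialize: arr = [14, 17, 15, 12, 6]
Entering loop: for val in arr:

After execution: count = 4
4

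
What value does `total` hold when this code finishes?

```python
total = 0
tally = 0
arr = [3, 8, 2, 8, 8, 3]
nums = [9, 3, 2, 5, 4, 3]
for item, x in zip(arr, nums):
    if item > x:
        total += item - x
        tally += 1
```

Let's trace through this code step by step.

Initialize: total = 0
Initialize: tally = 0
Initialize: arr = [3, 8, 2, 8, 8, 3]
Initialize: nums = [9, 3, 2, 5, 4, 3]
Entering loop: for item, x in zip(arr, nums):

After execution: total = 12
12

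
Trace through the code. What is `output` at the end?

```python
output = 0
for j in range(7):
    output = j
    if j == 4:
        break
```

Let's trace through this code step by step.

Initialize: output = 0
Entering loop: for j in range(7):

After execution: output = 4
4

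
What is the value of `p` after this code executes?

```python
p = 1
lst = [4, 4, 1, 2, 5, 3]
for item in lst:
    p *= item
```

Let's trace through this code step by step.

Initialize: p = 1
Initialize: lst = [4, 4, 1, 2, 5, 3]
Entering loop: for item in lst:

After execution: p = 480
480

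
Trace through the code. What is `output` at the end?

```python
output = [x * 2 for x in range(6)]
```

Let's trace through this code step by step.

Initialize: output = [x * 2 for x in range(6)]

After execution: output = [0, 2, 4, 6, 8, 10]
[0, 2, 4, 6, 8, 10]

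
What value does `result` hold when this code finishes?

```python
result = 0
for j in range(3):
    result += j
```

Let's trace through this code step by step.

Initialize: result = 0
Entering loop: for j in range(3):

After execution: result = 3
3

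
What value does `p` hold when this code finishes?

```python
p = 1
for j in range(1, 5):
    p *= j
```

Let's trace through this code step by step.

Initialize: p = 1
Entering loop: for j in range(1, 5):

After execution: p = 24
24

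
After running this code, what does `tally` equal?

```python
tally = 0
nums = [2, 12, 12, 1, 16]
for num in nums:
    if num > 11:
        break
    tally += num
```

Let's trace through this code step by step.

Initialize: tally = 0
Initialize: nums = [2, 12, 12, 1, 16]
Entering loop: for num in nums:

After execution: tally = 2
2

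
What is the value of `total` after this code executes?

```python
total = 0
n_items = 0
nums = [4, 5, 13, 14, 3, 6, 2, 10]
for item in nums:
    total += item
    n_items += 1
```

Let's trace through this code step by step.

Initialize: total = 0
Initialize: n_items = 0
Initialize: nums = [4, 5, 13, 14, 3, 6, 2, 10]
Entering loop: for item in nums:

After execution: total = 57
57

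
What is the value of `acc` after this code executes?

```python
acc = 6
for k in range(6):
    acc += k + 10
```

Let's trace through this code step by step.

Initialize: acc = 6
Entering loop: for k in range(6):

After execution: acc = 81
81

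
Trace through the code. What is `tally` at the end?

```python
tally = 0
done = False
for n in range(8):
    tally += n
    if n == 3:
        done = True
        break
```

Let's trace through this code step by step.

Initialize: tally = 0
Initialize: done = False
Entering loop: for n in range(8):

After execution: tally = 6
6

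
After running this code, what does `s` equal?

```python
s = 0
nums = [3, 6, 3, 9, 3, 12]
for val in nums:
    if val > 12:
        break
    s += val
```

Let's trace through this code step by step.

Initialize: s = 0
Initialize: nums = [3, 6, 3, 9, 3, 12]
Entering loop: for val in nums:

After execution: s = 36
36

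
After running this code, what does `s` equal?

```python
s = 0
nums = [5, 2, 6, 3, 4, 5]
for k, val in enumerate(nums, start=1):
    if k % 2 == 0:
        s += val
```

Let's trace through this code step by step.

Initialize: s = 0
Initialize: nums = [5, 2, 6, 3, 4, 5]
Entering loop: for k, val in enumerate(nums, start=1):

After execution: s = 10
10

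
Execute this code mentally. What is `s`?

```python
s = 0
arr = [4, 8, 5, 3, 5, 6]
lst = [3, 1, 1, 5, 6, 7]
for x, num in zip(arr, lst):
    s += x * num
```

Let's trace through this code step by step.

Initialize: s = 0
Initialize: arr = [4, 8, 5, 3, 5, 6]
Initialize: lst = [3, 1, 1, 5, 6, 7]
Entering loop: for x, num in zip(arr, lst):

After execution: s = 112
112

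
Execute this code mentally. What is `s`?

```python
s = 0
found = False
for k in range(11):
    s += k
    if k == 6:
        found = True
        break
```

Let's trace through this code step by step.

Initialize: s = 0
Initialize: found = False
Entering loop: for k in range(11):

After execution: s = 21
21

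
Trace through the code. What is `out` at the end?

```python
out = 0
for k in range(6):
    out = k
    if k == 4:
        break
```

Let's trace through this code step by step.

Initialize: out = 0
Entering loop: for k in range(6):

After execution: out = 4
4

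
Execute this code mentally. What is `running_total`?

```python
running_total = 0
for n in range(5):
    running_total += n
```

Let's trace through this code step by step.

Initialize: running_total = 0
Entering loop: for n in range(5):

After execution: running_total = 10
10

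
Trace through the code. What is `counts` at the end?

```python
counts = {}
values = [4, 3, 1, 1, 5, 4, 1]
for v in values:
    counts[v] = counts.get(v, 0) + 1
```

Let's trace through this code step by step.

Initialize: counts = {}
Initialize: values = [4, 3, 1, 1, 5, 4, 1]
Entering loop: for v in values:

After execution: counts = {4: 2, 3: 1, 1: 3, 5: 1}
{4: 2, 3: 1, 1: 3, 5: 1}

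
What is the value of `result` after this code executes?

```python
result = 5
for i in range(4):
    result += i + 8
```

Let's trace through this code step by step.

Initialize: result = 5
Entering loop: for i in range(4):

After execution: result = 43
43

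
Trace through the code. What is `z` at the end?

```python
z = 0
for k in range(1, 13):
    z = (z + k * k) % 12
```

Let's trace through this code step by step.

Initialize: z = 0
Entering loop: for k in range(1, 13):

After execution: z = 2
2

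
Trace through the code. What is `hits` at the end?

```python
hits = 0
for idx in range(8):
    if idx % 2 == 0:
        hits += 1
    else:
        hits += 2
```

Let's trace through this code step by step.

Initialize: hits = 0
Entering loop: for idx in range(8):

After execution: hits = 12
12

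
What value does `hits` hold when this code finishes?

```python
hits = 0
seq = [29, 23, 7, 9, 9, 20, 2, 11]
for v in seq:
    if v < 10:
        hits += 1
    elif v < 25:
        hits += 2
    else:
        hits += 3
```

Let's trace through this code step by step.

Initialize: hits = 0
Initialize: seq = [29, 23, 7, 9, 9, 20, 2, 11]
Entering loop: for v in seq:

After execution: hits = 13
13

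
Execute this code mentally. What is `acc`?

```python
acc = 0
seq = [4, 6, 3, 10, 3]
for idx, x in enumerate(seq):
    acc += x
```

Let's trace through this code step by step.

Initialize: acc = 0
Initialize: seq = [4, 6, 3, 10, 3]
Entering loop: for idx, x in enumerate(seq):

After execution: acc = 26
26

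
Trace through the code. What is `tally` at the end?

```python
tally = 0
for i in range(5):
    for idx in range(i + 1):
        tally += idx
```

Let's trace through this code step by step.

Initialize: tally = 0
Entering loop: for i in range(5):

After execution: tally = 20
20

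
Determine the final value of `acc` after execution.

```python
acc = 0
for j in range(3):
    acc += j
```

Let's trace through this code step by step.

Initialize: acc = 0
Entering loop: for j in range(3):

After execution: acc = 3
3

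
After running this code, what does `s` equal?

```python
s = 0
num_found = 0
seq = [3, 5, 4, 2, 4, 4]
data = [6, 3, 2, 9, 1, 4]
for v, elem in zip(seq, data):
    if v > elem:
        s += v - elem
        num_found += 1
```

Let's trace through this code step by step.

Initialize: s = 0
Initialize: num_found = 0
Initialize: seq = [3, 5, 4, 2, 4, 4]
Initialize: data = [6, 3, 2, 9, 1, 4]
Entering loop: for v, elem in zip(seq, data):

After execution: s = 7
7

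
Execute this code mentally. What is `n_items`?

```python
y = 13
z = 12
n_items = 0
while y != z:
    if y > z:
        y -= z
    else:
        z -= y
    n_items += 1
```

Let's trace through this code step by step.

Initialize: y = 13
Initialize: z = 12
Initialize: n_items = 0
Entering loop: while y != z:

After execution: n_items = 12
12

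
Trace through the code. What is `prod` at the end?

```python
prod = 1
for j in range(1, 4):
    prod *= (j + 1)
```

Let's trace through this code step by step.

Initialize: prod = 1
Entering loop: for j in range(1, 4):

After execution: prod = 24
24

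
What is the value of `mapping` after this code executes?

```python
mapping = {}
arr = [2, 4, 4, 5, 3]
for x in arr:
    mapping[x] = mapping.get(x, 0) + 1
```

Let's trace through this code step by step.

Initialize: mapping = {}
Initialize: arr = [2, 4, 4, 5, 3]
Entering loop: for x in arr:

After execution: mapping = {2: 1, 4: 2, 5: 1, 3: 1}
{2: 1, 4: 2, 5: 1, 3: 1}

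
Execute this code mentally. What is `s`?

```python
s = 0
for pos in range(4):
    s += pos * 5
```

Let's trace through this code step by step.

Initialize: s = 0
Entering loop: for pos in range(4):

After execution: s = 30
30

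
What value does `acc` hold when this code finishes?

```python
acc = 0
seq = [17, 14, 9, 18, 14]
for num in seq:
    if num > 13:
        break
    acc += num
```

Let's trace through this code step by step.

Initialize: acc = 0
Initialize: seq = [17, 14, 9, 18, 14]
Entering loop: for num in seq:

After execution: acc = 0
0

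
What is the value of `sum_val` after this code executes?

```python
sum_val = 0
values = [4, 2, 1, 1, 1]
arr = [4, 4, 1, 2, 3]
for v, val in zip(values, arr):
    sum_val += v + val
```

Let's trace through this code step by step.

Initialize: sum_val = 0
Initialize: values = [4, 2, 1, 1, 1]
Initialize: arr = [4, 4, 1, 2, 3]
Entering loop: for v, val in zip(values, arr):

After execution: sum_val = 23
23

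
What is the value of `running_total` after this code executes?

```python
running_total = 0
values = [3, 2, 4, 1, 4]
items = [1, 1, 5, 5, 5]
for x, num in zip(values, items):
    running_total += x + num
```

Let's trace through this code step by step.

Initialize: running_total = 0
Initialize: values = [3, 2, 4, 1, 4]
Initialize: items = [1, 1, 5, 5, 5]
Entering loop: for x, num in zip(values, items):

After execution: running_total = 31
31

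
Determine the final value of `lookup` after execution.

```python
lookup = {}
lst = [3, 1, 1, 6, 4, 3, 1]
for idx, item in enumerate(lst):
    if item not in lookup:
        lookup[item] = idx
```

Let's trace through this code step by step.

Initialize: lookup = {}
Initialize: lst = [3, 1, 1, 6, 4, 3, 1]
Entering loop: for idx, item in enumerate(lst):

After execution: lookup = {3: 0, 1: 1, 6: 3, 4: 4}
{3: 0, 1: 1, 6: 3, 4: 4}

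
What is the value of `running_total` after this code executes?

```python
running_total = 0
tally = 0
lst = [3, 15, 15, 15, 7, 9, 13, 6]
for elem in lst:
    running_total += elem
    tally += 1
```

Let's trace through this code step by step.

Initialize: running_total = 0
Initialize: tally = 0
Initialize: lst = [3, 15, 15, 15, 7, 9, 13, 6]
Entering loop: for elem in lst:

After execution: running_total = 83
83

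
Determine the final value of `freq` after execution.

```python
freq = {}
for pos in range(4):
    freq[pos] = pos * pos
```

Let's trace through this code step by step.

Initialize: freq = {}
Entering loop: for pos in range(4):

After execution: freq = {0: 0, 1: 1, 2: 4, 3: 9}
{0: 0, 1: 1, 2: 4, 3: 9}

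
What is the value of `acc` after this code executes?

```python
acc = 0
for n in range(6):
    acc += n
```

Let's trace through this code step by step.

Initialize: acc = 0
Entering loop: for n in range(6):

After execution: acc = 15
15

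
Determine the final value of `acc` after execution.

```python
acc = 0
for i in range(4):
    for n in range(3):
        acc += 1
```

Let's trace through this code step by step.

Initialize: acc = 0
Entering loop: for i in range(4):

After execution: acc = 12
12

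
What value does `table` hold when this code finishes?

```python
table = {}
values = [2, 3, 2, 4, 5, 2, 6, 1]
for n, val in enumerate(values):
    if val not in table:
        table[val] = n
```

Let's trace through this code step by step.

Initialize: table = {}
Initialize: values = [2, 3, 2, 4, 5, 2, 6, 1]
Entering loop: for n, val in enumerate(values):

After execution: table = {2: 0, 3: 1, 4: 3, 5: 4, 6: 6, 1: 7}
{2: 0, 3: 1, 4: 3, 5: 4, 6: 6, 1: 7}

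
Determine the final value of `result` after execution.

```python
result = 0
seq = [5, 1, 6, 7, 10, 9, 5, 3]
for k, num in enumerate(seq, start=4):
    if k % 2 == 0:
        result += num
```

Let's trace through this code step by step.

Initialize: result = 0
Initialize: seq = [5, 1, 6, 7, 10, 9, 5, 3]
Entering loop: for k, num in enumerate(seq, start=4):

After execution: result = 26
26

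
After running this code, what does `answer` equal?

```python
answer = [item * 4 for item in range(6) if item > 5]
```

Let's trace through this code step by step.

Initialize: answer = [item * 4 for item in range(6) if item > 5]

After execution: answer = []
[]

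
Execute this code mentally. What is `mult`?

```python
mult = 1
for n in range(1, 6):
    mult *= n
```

Let's trace through this code step by step.

Initialize: mult = 1
Entering loop: for n in range(1, 6):

After execution: mult = 120
120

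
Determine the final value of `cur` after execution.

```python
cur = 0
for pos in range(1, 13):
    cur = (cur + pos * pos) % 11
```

Let's trace through this code step by step.

Initialize: cur = 0
Entering loop: for pos in range(1, 13):

After execution: cur = 1
1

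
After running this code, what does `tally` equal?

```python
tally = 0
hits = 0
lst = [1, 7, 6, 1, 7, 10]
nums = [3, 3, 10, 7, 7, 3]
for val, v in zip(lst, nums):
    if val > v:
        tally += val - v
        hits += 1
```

Let's trace through this code step by step.

Initialize: tally = 0
Initialize: hits = 0
Initialize: lst = [1, 7, 6, 1, 7, 10]
Initialize: nums = [3, 3, 10, 7, 7, 3]
Entering loop: for val, v in zip(lst, nums):

After execution: tally = 11
11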